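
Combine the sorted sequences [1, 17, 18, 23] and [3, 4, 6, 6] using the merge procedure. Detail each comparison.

Merging process:

Compare 1 vs 3: take 1 from left. Merged: [1]
Compare 17 vs 3: take 3 from right. Merged: [1, 3]
Compare 17 vs 4: take 4 from right. Merged: [1, 3, 4]
Compare 17 vs 6: take 6 from right. Merged: [1, 3, 4, 6]
Compare 17 vs 6: take 6 from right. Merged: [1, 3, 4, 6, 6]
Append remaining from left: [17, 18, 23]. Merged: [1, 3, 4, 6, 6, 17, 18, 23]

Final merged array: [1, 3, 4, 6, 6, 17, 18, 23]
Total comparisons: 5

The merged array is [1, 3, 4, 6, 6, 17, 18, 23], requiring 5 comparisons. The merge step runs in O(n) time where n is the total number of elements.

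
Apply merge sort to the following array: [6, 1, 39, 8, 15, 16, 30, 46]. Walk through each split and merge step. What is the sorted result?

Merge sort trace:

Split: [6, 1, 39, 8, 15, 16, 30, 46] -> [6, 1, 39, 8] and [15, 16, 30, 46]
  Split: [6, 1, 39, 8] -> [6, 1] and [39, 8]
    Split: [6, 1] -> [6] and [1]
    Merge: [6] + [1] -> [1, 6]
    Split: [39, 8] -> [39] and [8]
    Merge: [39] + [8] -> [8, 39]
  Merge: [1, 6] + [8, 39] -> [1, 6, 8, 39]
  Split: [15, 16, 30, 46] -> [15, 16] and [30, 46]
    Split: [15, 16] -> [15] and [16]
    Merge: [15] + [16] -> [15, 16]
    Split: [30, 46] -> [30] and [46]
    Merge: [30] + [46] -> [30, 46]
  Merge: [15, 16] + [30, 46] -> [15, 16, 30, 46]
Merge: [1, 6, 8, 39] + [15, 16, 30, 46] -> [1, 6, 8, 15, 16, 30, 39, 46]

Final sorted array: [1, 6, 8, 15, 16, 30, 39, 46]

The merge sort proceeds by recursively splitting the array and merging sorted halves.
After all merges, the sorted array is [1, 6, 8, 15, 16, 30, 39, 46].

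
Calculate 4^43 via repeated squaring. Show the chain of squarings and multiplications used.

Computing 4^43 by squaring (build up from 4^1; each line after the first costs one multiplication):

4^1 = 4
4^2 = (4^1)^2 = 4^2 = 16
4^4 = (4^2)^2 = 16^2 = 256
4^5 = 4 * 4^4 = 4 * 256 = 1024
4^10 = (4^5)^2 = 1024^2 = 1048576
4^20 = (4^10)^2 = 1048576^2 = 1099511627776
4^21 = 4 * 4^20 = 4 * 1099511627776 = 4398046511104
4^42 = (4^21)^2 = 4398046511104^2 = 19342813113834066795298816
4^43 = 4 * 4^42 = 4 * 19342813113834066795298816 = 77371252455336267181195264

Result: 77371252455336267181195264
Multiplications needed: 8 (8 lines after 4^1)

4^43 = 77371252455336267181195264. Using exponentiation by squaring, this requires 8 multiplications. The key idea: if the exponent is even, square the half-power; if odd, multiply by the base once.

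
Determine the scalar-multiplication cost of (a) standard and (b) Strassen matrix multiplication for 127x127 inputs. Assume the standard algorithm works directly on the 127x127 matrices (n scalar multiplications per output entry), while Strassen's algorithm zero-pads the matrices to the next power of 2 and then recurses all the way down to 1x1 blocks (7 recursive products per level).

Matrix multiplication for 127x127 matrices:

Strassen's algorithm requires power-of-2 dimensions. Pad 127x127 to 128x128 (next power of 2).

Standard algorithm: 127^3 = 2048383 multiplications
Strassen's algorithm: 7^(log2(128)) = 7^7 = 823543 multiplications
Savings: 2048383 - 823543 = 1224840 multiplications

Standard: 2048383 multiplications (127^3). Strassen: 823543 multiplications (7^7, after padding to 128x128). Strassen reduces 8 recursive multiplications to 7 at each level.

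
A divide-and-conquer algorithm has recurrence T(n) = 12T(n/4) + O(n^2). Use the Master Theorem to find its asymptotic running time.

Master Theorem for T(n) = 12T(n/4) + O(n^2):

a = 12, b = 4, c = 2
log_b(a) = log_4(12) = 1.7925

Case 3: c = 2 > log_4(12) = 1.7925
T(n) = O(n^2) = O(n^2)

For T(n) = 12T(n/4) + O(n^2): log_4(12) = 1.7925. This is Case 3 of the Master Theorem (c > log_b(a), work dominated by root), giving O(n^2).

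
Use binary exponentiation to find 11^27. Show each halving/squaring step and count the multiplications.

Computing 11^27 by squaring (build up from 11^1; each line after the first costs one multiplication):

11^1 = 11
11^2 = (11^1)^2 = 11^2 = 121
11^3 = 11 * 11^2 = 11 * 121 = 1331
11^6 = (11^3)^2 = 1331^2 = 1771561
11^12 = (11^6)^2 = 1771561^2 = 3138428376721
11^13 = 11 * 11^12 = 11 * 3138428376721 = 34522712143931
11^26 = (11^13)^2 = 34522712143931^2 = 1191817653772720942460132761
11^27 = 11 * 11^26 = 11 * 1191817653772720942460132761 = 13109994191499930367061460371

Result: 13109994191499930367061460371
Multiplications needed: 7 (7 lines after 11^1)

11^27 = 13109994191499930367061460371. Using exponentiation by squaring, this requires 7 multiplications. The key idea: if the exponent is even, square the half-power; if odd, multiply by the base once.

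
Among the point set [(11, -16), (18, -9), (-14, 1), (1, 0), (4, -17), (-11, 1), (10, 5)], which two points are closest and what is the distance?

Computing all pairwise distances among 7 points:

d((11, -16), (18, -9)) = 9.8995
d((11, -16), (-14, 1)) = 30.2324
d((11, -16), (1, 0)) = 18.868
d((11, -16), (4, -17)) = 7.0711
d((11, -16), (-11, 1)) = 27.8029
d((11, -16), (10, 5)) = 21.0238
d((18, -9), (-14, 1)) = 33.5261
d((18, -9), (1, 0)) = 19.2354
d((18, -9), (4, -17)) = 16.1245
d((18, -9), (-11, 1)) = 30.6757
d((18, -9), (10, 5)) = 16.1245
d((-14, 1), (1, 0)) = 15.0333
d((-14, 1), (4, -17)) = 25.4558
d((-14, 1), (-11, 1)) = 3.0 <-- minimum
d((-14, 1), (10, 5)) = 24.3311
d((1, 0), (4, -17)) = 17.2627
d((1, 0), (-11, 1)) = 12.0416
d((1, 0), (10, 5)) = 10.2956
d((4, -17), (-11, 1)) = 23.4307
d((4, -17), (10, 5)) = 22.8035
d((-11, 1), (10, 5)) = 21.3776

Closest pair: (-14, 1) and (-11, 1) with distance 3.0

The closest pair is (-14, 1) and (-11, 1) with Euclidean distance 3.0. For 7 points, brute-force pairwise comparison is shown above. For large n, the divide-and-conquer algorithm (sort by x, recurse on halves, check the dividing strip) achieves O(n log n).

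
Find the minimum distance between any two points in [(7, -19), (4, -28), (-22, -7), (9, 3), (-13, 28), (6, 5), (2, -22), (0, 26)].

Computing all pairwise distances among 8 points:

d((7, -19), (4, -28)) = 9.4868
d((7, -19), (-22, -7)) = 31.3847
d((7, -19), (9, 3)) = 22.0907
d((7, -19), (-13, 28)) = 51.0784
d((7, -19), (6, 5)) = 24.0208
d((7, -19), (2, -22)) = 5.831
d((7, -19), (0, 26)) = 45.5412
d((4, -28), (-22, -7)) = 33.4215
d((4, -28), (9, 3)) = 31.4006
d((4, -28), (-13, 28)) = 58.5235
d((4, -28), (6, 5)) = 33.0606
d((4, -28), (2, -22)) = 6.3246
d((4, -28), (0, 26)) = 54.1479
d((-22, -7), (9, 3)) = 32.573
d((-22, -7), (-13, 28)) = 36.1386
d((-22, -7), (6, 5)) = 30.4631
d((-22, -7), (2, -22)) = 28.3019
d((-22, -7), (0, 26)) = 39.6611
d((9, 3), (-13, 28)) = 33.3017
d((9, 3), (6, 5)) = 3.6056 <-- minimum
d((9, 3), (2, -22)) = 25.9615
d((9, 3), (0, 26)) = 24.6982
d((-13, 28), (6, 5)) = 29.8329
d((-13, 28), (2, -22)) = 52.2015
d((-13, 28), (0, 26)) = 13.1529
d((6, 5), (2, -22)) = 27.2947
d((6, 5), (0, 26)) = 21.8403
d((2, -22), (0, 26)) = 48.0416

Closest pair: (9, 3) and (6, 5) with distance 3.6056

The closest pair is (9, 3) and (6, 5) with Euclidean distance 3.6056. For 8 points, brute-force pairwise comparison is shown above. For large n, the divide-and-conquer algorithm (sort by x, recurse on halves, check the dividing strip) achieves O(n log n).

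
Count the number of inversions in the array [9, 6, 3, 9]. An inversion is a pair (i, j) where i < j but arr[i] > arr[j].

Finding inversions in [9, 6, 3, 9]:

(0, 1): arr[0]=9 > arr[1]=6
(0, 2): arr[0]=9 > arr[2]=3
(1, 2): arr[1]=6 > arr[2]=3

Total inversions: 3

The array has 3 inversion(s): (0,1), (0,2), (1,2). Each pair (i,j) satisfies i < j and arr[i] > arr[j].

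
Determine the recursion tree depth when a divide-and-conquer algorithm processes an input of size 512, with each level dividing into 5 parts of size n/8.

For divide and conquer with division factor 8:

Problem sizes at each level:
Level 0: 512
Level 1: 64
Level 2: 8
Level 3: 1

The root is level 0 and the size-1 base case is level 3 (the tree spans levels 0 through 3, i.e. 4 levels counting the root), so the depth is the number of divisions: log_8(512) = 3

The recursion tree depth is log_8(512) = 3. At each level, the problem size is divided by 8, so it takes 3 divisions to reduce to a base case of size 1. The algorithm makes 5 recursive calls at each level.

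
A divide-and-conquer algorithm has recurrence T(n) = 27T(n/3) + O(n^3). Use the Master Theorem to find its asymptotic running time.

Master Theorem for T(n) = 27T(n/3) + O(n^3):

a = 27, b = 3, c = 3
log_b(a) = log_3(27) = 3.0000

Case 2: c = 3 = log_3(27) = 3.0000
T(n) = O(n^3 log n) = O(n^3 log n)

For T(n) = 27T(n/3) + O(n^3): log_3(27) = 3.0000. This is Case 2 of the Master Theorem (c = log_b(a), equal work at all levels), giving O(n^3 log n).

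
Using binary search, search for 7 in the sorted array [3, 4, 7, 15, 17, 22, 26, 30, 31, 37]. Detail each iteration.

Binary search for 7 in [3, 4, 7, 15, 17, 22, 26, 30, 31, 37]:

lo=0, hi=9, mid=4, arr[mid]=17 -> 17 > 7, search left half
lo=0, hi=3, mid=1, arr[mid]=4 -> 4 < 7, search right half
lo=2, hi=3, mid=2, arr[mid]=7 -> Found target at index 2!

Binary search finds 7 at index 2 after 3 comparisons. The search repeatedly halves the search space by comparing with the middle element.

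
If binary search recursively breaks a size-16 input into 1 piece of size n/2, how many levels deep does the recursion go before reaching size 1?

For divide and conquer with division factor 2:

Problem sizes at each level:
Level 0: 16
Level 1: 8
Level 2: 4
Level 3: 2
Level 4: 1

The root is level 0 and the size-1 base case is level 4 (the tree spans levels 0 through 4, i.e. 5 levels counting the root), so the depth is the number of divisions: log_2(16) = 4

The recursion tree depth is log_2(16) = 4. At each level, the problem size is divided by 2, so it takes 4 divisions to reduce to a base case of size 1. The algorithm makes 1 recursive call at each level.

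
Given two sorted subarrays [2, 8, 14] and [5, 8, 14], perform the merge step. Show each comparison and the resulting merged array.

Merging process:

Compare 2 vs 5: take 2 from left. Merged: [2]
Compare 8 vs 5: take 5 from right. Merged: [2, 5]
Compare 8 vs 8: take 8 from left. Merged: [2, 5, 8]
Compare 14 vs 8: take 8 from right. Merged: [2, 5, 8, 8]
Compare 14 vs 14: take 14 from left. Merged: [2, 5, 8, 8, 14]
Append remaining from right: [14]. Merged: [2, 5, 8, 8, 14, 14]

Final merged array: [2, 5, 8, 8, 14, 14]
Total comparisons: 5

The merged array is [2, 5, 8, 8, 14, 14], requiring 5 comparisons. The merge step runs in O(n) time where n is the total number of elements.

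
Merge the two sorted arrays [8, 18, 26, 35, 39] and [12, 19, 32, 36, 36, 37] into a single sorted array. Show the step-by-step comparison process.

Merging process:

Compare 8 vs 12: take 8 from left. Merged: [8]
Compare 18 vs 12: take 12 from right. Merged: [8, 12]
Compare 18 vs 19: take 18 from left. Merged: [8, 12, 18]
Compare 26 vs 19: take 19 from right. Merged: [8, 12, 18, 19]
Compare 26 vs 32: take 26 from left. Merged: [8, 12, 18, 19, 26]
Compare 35 vs 32: take 32 from right. Merged: [8, 12, 18, 19, 26, 32]
Compare 35 vs 36: take 35 from left. Merged: [8, 12, 18, 19, 26, 32, 35]
Compare 39 vs 36: take 36 from right. Merged: [8, 12, 18, 19, 26, 32, 35, 36]
Compare 39 vs 36: take 36 from right. Merged: [8, 12, 18, 19, 26, 32, 35, 36, 36]
Compare 39 vs 37: take 37 from right. Merged: [8, 12, 18, 19, 26, 32, 35, 36, 36, 37]
Append remaining from left: [39]. Merged: [8, 12, 18, 19, 26, 32, 35, 36, 36, 37, 39]

Final merged array: [8, 12, 18, 19, 26, 32, 35, 36, 36, 37, 39]
Total comparisons: 10

The merged array is [8, 12, 18, 19, 26, 32, 35, 36, 36, 37, 39], requiring 10 comparisons. The merge step runs in O(n) time where n is the total number of elements.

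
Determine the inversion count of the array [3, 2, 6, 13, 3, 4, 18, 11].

Finding inversions in [3, 2, 6, 13, 3, 4, 18, 11]:

(0, 1): arr[0]=3 > arr[1]=2
(2, 4): arr[2]=6 > arr[4]=3
(2, 5): arr[2]=6 > arr[5]=4
(3, 4): arr[3]=13 > arr[4]=3
(3, 5): arr[3]=13 > arr[5]=4
(3, 7): arr[3]=13 > arr[7]=11
(6, 7): arr[6]=18 > arr[7]=11

Total inversions: 7

The array has 7 inversion(s): (0,1), (2,4), (2,5), (3,4), (3,5), (3,7), (6,7). Each pair (i,j) satisfies i < j and arr[i] > arr[j].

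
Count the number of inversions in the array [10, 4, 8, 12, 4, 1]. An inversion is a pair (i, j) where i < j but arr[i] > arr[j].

Finding inversions in [10, 4, 8, 12, 4, 1]:

(0, 1): arr[0]=10 > arr[1]=4
(0, 2): arr[0]=10 > arr[2]=8
(0, 4): arr[0]=10 > arr[4]=4
(0, 5): arr[0]=10 > arr[5]=1
(1, 5): arr[1]=4 > arr[5]=1
(2, 4): arr[2]=8 > arr[4]=4
(2, 5): arr[2]=8 > arr[5]=1
(3, 4): arr[3]=12 > arr[4]=4
(3, 5): arr[3]=12 > arr[5]=1
(4, 5): arr[4]=4 > arr[5]=1

Total inversions: 10

The array has 10 inversion(s): (0,1), (0,2), (0,4), (0,5), (1,5), (2,4), (2,5), (3,4), (3,5), (4,5). Each pair (i,j) satisfies i < j and arr[i] > arr[j].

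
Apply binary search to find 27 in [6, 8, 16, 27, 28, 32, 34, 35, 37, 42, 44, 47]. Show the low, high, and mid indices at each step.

Binary search for 27 in [6, 8, 16, 27, 28, 32, 34, 35, 37, 42, 44, 47]:

lo=0, hi=11, mid=5, arr[mid]=32 -> 32 > 27, search left half
lo=0, hi=4, mid=2, arr[mid]=16 -> 16 < 27, search right half
lo=3, hi=4, mid=3, arr[mid]=27 -> Found target at index 3!

Binary search finds 27 at index 3 after 3 comparisons. The search repeatedly halves the search space by comparing with the middle element.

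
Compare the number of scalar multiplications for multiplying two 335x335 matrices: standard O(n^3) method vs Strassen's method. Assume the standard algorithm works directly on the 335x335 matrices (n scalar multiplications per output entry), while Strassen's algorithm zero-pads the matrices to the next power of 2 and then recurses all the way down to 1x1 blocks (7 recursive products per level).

Matrix multiplication for 335x335 matrices:

Strassen's algorithm requires power-of-2 dimensions. Pad 335x335 to 512x512 (next power of 2).

Standard algorithm: 335^3 = 37595375 multiplications
Strassen's algorithm: 7^(log2(512)) = 7^9 = 40353607 multiplications
Difference: 37595375 - 40353607 = -2758232 (Strassen uses MORE here due to padding overhead — for small or just-over-power-of-2 n, padding can outweigh the per-level savings)

Standard: 37595375 multiplications (335^3). Strassen: 40353607 multiplications (7^9, after padding to 512x512). Strassen reduces 8 recursive multiplications to 7 at each level.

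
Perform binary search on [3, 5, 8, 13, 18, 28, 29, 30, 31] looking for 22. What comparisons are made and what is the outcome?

Binary search for 22 in [3, 5, 8, 13, 18, 28, 29, 30, 31]:

lo=0, hi=8, mid=4, arr[mid]=18 -> 18 < 22, search right half
lo=5, hi=8, mid=6, arr[mid]=29 -> 29 > 22, search left half
lo=5, hi=5, mid=5, arr[mid]=28 -> 28 > 22, search left half
lo=5 > hi=4, target 22 not found

Binary search determines that 22 is not in the array after 3 comparisons. The search space was exhausted without finding the target.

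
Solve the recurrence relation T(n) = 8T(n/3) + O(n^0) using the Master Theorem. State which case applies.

Master Theorem for T(n) = 8T(n/3) + O(n^0):

a = 8, b = 3, c = 0
log_b(a) = log_3(8) = 1.8928

Case 1: c = 0 < log_3(8) = 1.8928
T(n) = O(n^(log_3 8))

For T(n) = 8T(n/3) + O(n^0): log_3(8) = 1.8928. This is Case 1 of the Master Theorem (c < log_b(a), work dominated by leaves), giving O(n^(log_3 8)).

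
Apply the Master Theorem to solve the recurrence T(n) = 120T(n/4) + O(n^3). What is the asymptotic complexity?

Master Theorem for T(n) = 120T(n/4) + O(n^3):

a = 120, b = 4, c = 3
log_b(a) = log_4(120) = 3.4534

Case 1: c = 3 < log_4(120) = 3.4534
T(n) = O(n^(log_4 120))

For T(n) = 120T(n/4) + O(n^3): log_4(120) = 3.4534. This is Case 1 of the Master Theorem (c < log_b(a), work dominated by leaves), giving O(n^(log_4 120)).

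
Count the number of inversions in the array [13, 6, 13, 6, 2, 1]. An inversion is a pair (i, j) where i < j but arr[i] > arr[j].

Finding inversions in [13, 6, 13, 6, 2, 1]:

(0, 1): arr[0]=13 > arr[1]=6
(0, 3): arr[0]=13 > arr[3]=6
(0, 4): arr[0]=13 > arr[4]=2
(0, 5): arr[0]=13 > arr[5]=1
(1, 4): arr[1]=6 > arr[4]=2
(1, 5): arr[1]=6 > arr[5]=1
(2, 3): arr[2]=13 > arr[3]=6
(2, 4): arr[2]=13 > arr[4]=2
(2, 5): arr[2]=13 > arr[5]=1
(3, 4): arr[3]=6 > arr[4]=2
(3, 5): arr[3]=6 > arr[5]=1
(4, 5): arr[4]=2 > arr[5]=1

Total inversions: 12

The array has 12 inversion(s): (0,1), (0,3), (0,4), (0,5), (1,4), (1,5), (2,3), (2,4), (2,5), (3,4), (3,5), (4,5). Each pair (i,j) satisfies i < j and arr[i] > arr[j].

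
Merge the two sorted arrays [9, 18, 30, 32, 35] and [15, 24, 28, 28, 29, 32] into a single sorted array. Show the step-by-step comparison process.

Merging process:

Compare 9 vs 15: take 9 from left. Merged: [9]
Compare 18 vs 15: take 15 from right. Merged: [9, 15]
Compare 18 vs 24: take 18 from left. Merged: [9, 15, 18]
Compare 30 vs 24: take 24 from right. Merged: [9, 15, 18, 24]
Compare 30 vs 28: take 28 from right. Merged: [9, 15, 18, 24, 28]
Compare 30 vs 28: take 28 from right. Merged: [9, 15, 18, 24, 28, 28]
Compare 30 vs 29: take 29 from right. Merged: [9, 15, 18, 24, 28, 28, 29]
Compare 30 vs 32: take 30 from left. Merged: [9, 15, 18, 24, 28, 28, 29, 30]
Compare 32 vs 32: take 32 from left. Merged: [9, 15, 18, 24, 28, 28, 29, 30, 32]
Compare 35 vs 32: take 32 from right. Merged: [9, 15, 18, 24, 28, 28, 29, 30, 32, 32]
Append remaining from left: [35]. Merged: [9, 15, 18, 24, 28, 28, 29, 30, 32, 32, 35]

Final merged array: [9, 15, 18, 24, 28, 28, 29, 30, 32, 32, 35]
Total comparisons: 10

The merged array is [9, 15, 18, 24, 28, 28, 29, 30, 32, 32, 35], requiring 10 comparisons. The merge step runs in O(n) time where n is the total number of elements.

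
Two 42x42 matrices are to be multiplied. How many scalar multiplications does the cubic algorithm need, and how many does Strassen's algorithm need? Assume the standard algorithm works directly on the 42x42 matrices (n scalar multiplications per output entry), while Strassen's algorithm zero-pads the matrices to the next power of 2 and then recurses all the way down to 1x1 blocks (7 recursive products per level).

Matrix multiplication for 42x42 matrices:

Strassen's algorithm requires power-of-2 dimensions. Pad 42x42 to 64x64 (next power of 2).

Standard algorithm: 42^3 = 74088 multiplications
Strassen's algorithm: 7^(log2(64)) = 7^6 = 117649 multiplications
Difference: 74088 - 117649 = -43561 (Strassen uses MORE here due to padding overhead — for small or just-over-power-of-2 n, padding can outweigh the per-level savings)

Standard: 74088 multiplications (42^3). Strassen: 117649 multiplications (7^6, after padding to 64x64). Strassen reduces 8 recursive multiplications to 7 at each level.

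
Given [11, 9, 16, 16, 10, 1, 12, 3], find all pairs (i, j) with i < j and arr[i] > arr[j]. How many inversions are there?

Finding inversions in [11, 9, 16, 16, 10, 1, 12, 3]:

(0, 1): arr[0]=11 > arr[1]=9
(0, 4): arr[0]=11 > arr[4]=10
(0, 5): arr[0]=11 > arr[5]=1
(0, 7): arr[0]=11 > arr[7]=3
(1, 5): arr[1]=9 > arr[5]=1
(1, 7): arr[1]=9 > arr[7]=3
(2, 4): arr[2]=16 > arr[4]=10
(2, 5): arr[2]=16 > arr[5]=1
(2, 6): arr[2]=16 > arr[6]=12
(2, 7): arr[2]=16 > arr[7]=3
(3, 4): arr[3]=16 > arr[4]=10
(3, 5): arr[3]=16 > arr[5]=1
(3, 6): arr[3]=16 > arr[6]=12
(3, 7): arr[3]=16 > arr[7]=3
(4, 5): arr[4]=10 > arr[5]=1
(4, 7): arr[4]=10 > arr[7]=3
(6, 7): arr[6]=12 > arr[7]=3

Total inversions: 17

The array has 17 inversion(s): (0,1), (0,4), (0,5), (0,7), (1,5), (1,7), (2,4), (2,5), (2,6), (2,7), (3,4), (3,5), (3,6), (3,7), (4,5), (4,7), (6,7). Each pair (i,j) satisfies i < j and arr[i] > arr[j].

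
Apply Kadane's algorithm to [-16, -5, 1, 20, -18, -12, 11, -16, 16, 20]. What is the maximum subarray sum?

Using Kadane's algorithm on [-16, -5, 1, 20, -18, -12, 11, -16, 16, 20]:

Scanning through the array:
Position 1 (value -5): max_ending_here = -5, max_so_far = -5
Position 2 (value 1): max_ending_here = 1, max_so_far = 1
Position 3 (value 20): max_ending_here = 21, max_so_far = 21
Position 4 (value -18): max_ending_here = 3, max_so_far = 21
Position 5 (value -12): max_ending_here = -9, max_so_far = 21
Position 6 (value 11): max_ending_here = 11, max_so_far = 21
Position 7 (value -16): max_ending_here = -5, max_so_far = 21
Position 8 (value 16): max_ending_here = 16, max_so_far = 21
Position 9 (value 20): max_ending_here = 36, max_so_far = 36

Maximum subarray: [16, 20]
Maximum sum: 36

The maximum subarray is [16, 20] with sum 36. This subarray runs from index 8 to index 9.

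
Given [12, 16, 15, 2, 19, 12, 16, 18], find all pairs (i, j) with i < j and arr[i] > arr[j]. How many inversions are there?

Finding inversions in [12, 16, 15, 2, 19, 12, 16, 18]:

(0, 3): arr[0]=12 > arr[3]=2
(1, 2): arr[1]=16 > arr[2]=15
(1, 3): arr[1]=16 > arr[3]=2
(1, 5): arr[1]=16 > arr[5]=12
(2, 3): arr[2]=15 > arr[3]=2
(2, 5): arr[2]=15 > arr[5]=12
(4, 5): arr[4]=19 > arr[5]=12
(4, 6): arr[4]=19 > arr[6]=16
(4, 7): arr[4]=19 > arr[7]=18

Total inversions: 9

The array has 9 inversion(s): (0,3), (1,2), (1,3), (1,5), (2,3), (2,5), (4,5), (4,6), (4,7). Each pair (i,j) satisfies i < j and arr[i] > arr[j].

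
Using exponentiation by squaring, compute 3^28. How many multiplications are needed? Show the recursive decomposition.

Computing 3^28 by squaring (build up from 3^1; each line after the first costs one multiplication):

3^1 = 3
3^2 = (3^1)^2 = 3^2 = 9
3^3 = 3 * 3^2 = 3 * 9 = 27
3^6 = (3^3)^2 = 27^2 = 729
3^7 = 3 * 3^6 = 3 * 729 = 2187
3^14 = (3^7)^2 = 2187^2 = 4782969
3^28 = (3^14)^2 = 4782969^2 = 22876792454961

Result: 22876792454961
Multiplications needed: 6 (6 lines after 3^1)

3^28 = 22876792454961. Using exponentiation by squaring, this requires 6 multiplications. The key idea: if the exponent is even, square the half-power; if odd, multiply by the base once.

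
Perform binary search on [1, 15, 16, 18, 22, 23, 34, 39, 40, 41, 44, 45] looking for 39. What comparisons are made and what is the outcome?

Binary search for 39 in [1, 15, 16, 18, 22, 23, 34, 39, 40, 41, 44, 45]:

lo=0, hi=11, mid=5, arr[mid]=23 -> 23 < 39, search right half
lo=6, hi=11, mid=8, arr[mid]=40 -> 40 > 39, search left half
lo=6, hi=7, mid=6, arr[mid]=34 -> 34 < 39, search right half
lo=7, hi=7, mid=7, arr[mid]=39 -> Found target at index 7!

Binary search finds 39 at index 7 after 4 comparisons. The search repeatedly halves the search space by comparing with the middle element.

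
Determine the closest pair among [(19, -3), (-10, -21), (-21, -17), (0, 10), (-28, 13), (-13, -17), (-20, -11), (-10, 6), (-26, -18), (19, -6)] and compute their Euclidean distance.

Computing all pairwise distances among 10 points:

d((19, -3), (-10, -21)) = 34.1321
d((19, -3), (-21, -17)) = 42.3792
d((19, -3), (0, 10)) = 23.0217
d((19, -3), (-28, 13)) = 49.6488
d((19, -3), (-13, -17)) = 34.9285
d((19, -3), (-20, -11)) = 39.8121
d((19, -3), (-10, 6)) = 30.3645
d((19, -3), (-26, -18)) = 47.4342
d((19, -3), (19, -6)) = 3.0 <-- minimum
d((-10, -21), (-21, -17)) = 11.7047
d((-10, -21), (0, 10)) = 32.573
d((-10, -21), (-28, 13)) = 38.4708
d((-10, -21), (-13, -17)) = 5.0
d((-10, -21), (-20, -11)) = 14.1421
d((-10, -21), (-10, 6)) = 27.0
d((-10, -21), (-26, -18)) = 16.2788
d((-10, -21), (19, -6)) = 32.6497
d((-21, -17), (0, 10)) = 34.2053
d((-21, -17), (-28, 13)) = 30.8058
d((-21, -17), (-13, -17)) = 8.0
d((-21, -17), (-20, -11)) = 6.0828
d((-21, -17), (-10, 6)) = 25.4951
d((-21, -17), (-26, -18)) = 5.099
d((-21, -17), (19, -6)) = 41.4849
d((0, 10), (-28, 13)) = 28.1603
d((0, 10), (-13, -17)) = 29.9666
d((0, 10), (-20, -11)) = 29.0
d((0, 10), (-10, 6)) = 10.7703
d((0, 10), (-26, -18)) = 38.2099
d((0, 10), (19, -6)) = 24.8395
d((-28, 13), (-13, -17)) = 33.541
d((-28, 13), (-20, -11)) = 25.2982
d((-28, 13), (-10, 6)) = 19.3132
d((-28, 13), (-26, -18)) = 31.0644
d((-28, 13), (19, -6)) = 50.6952
d((-13, -17), (-20, -11)) = 9.2195
d((-13, -17), (-10, 6)) = 23.1948
d((-13, -17), (-26, -18)) = 13.0384
d((-13, -17), (19, -6)) = 33.8378
d((-20, -11), (-10, 6)) = 19.7231
d((-20, -11), (-26, -18)) = 9.2195
d((-20, -11), (19, -6)) = 39.3192
d((-10, 6), (-26, -18)) = 28.8444
d((-10, 6), (19, -6)) = 31.3847
d((-26, -18), (19, -6)) = 46.5725

Closest pair: (19, -3) and (19, -6) with distance 3.0

The closest pair is (19, -3) and (19, -6) with Euclidean distance 3.0. For 10 points, brute-force pairwise comparison is shown above. For large n, the divide-and-conquer algorithm (sort by x, recurse on halves, check the dividing strip) achieves O(n log n).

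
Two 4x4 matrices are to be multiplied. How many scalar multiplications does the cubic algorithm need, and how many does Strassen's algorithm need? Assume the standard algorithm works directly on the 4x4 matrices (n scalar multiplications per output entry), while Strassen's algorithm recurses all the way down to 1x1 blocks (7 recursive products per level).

Matrix multiplication for 4x4 matrices:

Standard algorithm: 4^3 = 64 multiplications
Strassen's algorithm: 7^(log2(4)) = 7^2 = 49 multiplications
Savings: 64 - 49 = 15 multiplications

Standard: 64 multiplications (4^3). Strassen: 49 multiplications (7^2). Strassen reduces 8 recursive multiplications to 7 at each level.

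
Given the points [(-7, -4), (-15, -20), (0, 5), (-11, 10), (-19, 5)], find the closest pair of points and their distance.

Computing all pairwise distances among 5 points:

d((-7, -4), (-15, -20)) = 17.8885
d((-7, -4), (0, 5)) = 11.4018
d((-7, -4), (-11, 10)) = 14.5602
d((-7, -4), (-19, 5)) = 15.0
d((-15, -20), (0, 5)) = 29.1548
d((-15, -20), (-11, 10)) = 30.2655
d((-15, -20), (-19, 5)) = 25.318
d((0, 5), (-11, 10)) = 12.083
d((0, 5), (-19, 5)) = 19.0
d((-11, 10), (-19, 5)) = 9.434 <-- minimum

Closest pair: (-11, 10) and (-19, 5) with distance 9.434

The closest pair is (-11, 10) and (-19, 5) with Euclidean distance 9.434. For 5 points, brute-force pairwise comparison is shown above. For large n, the divide-and-conquer algorithm (sort by x, recurse on halves, check the dividing strip) achieves O(n log n).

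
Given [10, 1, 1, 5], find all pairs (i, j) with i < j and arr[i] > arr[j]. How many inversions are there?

Finding inversions in [10, 1, 1, 5]:

(0, 1): arr[0]=10 > arr[1]=1
(0, 2): arr[0]=10 > arr[2]=1
(0, 3): arr[0]=10 > arr[3]=5

Total inversions: 3

The array has 3 inversion(s): (0,1), (0,2), (0,3). Each pair (i,j) satisfies i < j and arr[i] > arr[j].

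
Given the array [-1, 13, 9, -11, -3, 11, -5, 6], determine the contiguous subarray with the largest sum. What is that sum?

Using Kadane's algorithm on [-1, 13, 9, -11, -3, 11, -5, 6]:

Scanning through the array:
Position 1 (value 13): max_ending_here = 13, max_so_far = 13
Position 2 (value 9): max_ending_here = 22, max_so_far = 22
Position 3 (value -11): max_ending_here = 11, max_so_far = 22
Position 4 (value -3): max_ending_here = 8, max_so_far = 22
Position 5 (value 11): max_ending_here = 19, max_so_far = 22
Position 6 (value -5): max_ending_here = 14, max_so_far = 22
Position 7 (value 6): max_ending_here = 20, max_so_far = 22

Maximum subarray: [13, 9]
Maximum sum: 22

The maximum subarray is [13, 9] with sum 22. This subarray runs from index 1 to index 2.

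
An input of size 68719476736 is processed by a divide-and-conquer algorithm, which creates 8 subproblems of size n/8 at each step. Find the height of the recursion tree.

For divide and conquer with division factor 8:

Problem sizes at each level:
Level 0: 68719476736
Level 1: 8589934592
Level 2: 1073741824
Level 3: 134217728
Level 4: 16777216
Level 5: 2097152
Level 6: 262144
Level 7: 32768
Level 8: 4096
Level 9: 512
Level 10: 64
Level 11: 8
Level 12: 1

The root is level 0 and the size-1 base case is level 12 (the tree spans levels 0 through 12, i.e. 13 levels counting the root), so the depth is the number of divisions: log_8(68719476736) = 12

The recursion tree depth is log_8(68719476736) = 12. At each level, the problem size is divided by 8, so it takes 12 divisions to reduce to a base case of size 1. The algorithm makes 8 recursive calls at each level.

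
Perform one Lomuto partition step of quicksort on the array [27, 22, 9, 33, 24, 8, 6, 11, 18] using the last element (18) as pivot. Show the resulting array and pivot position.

Lomuto partition with pivot = 18:

Initial array: [27, 22, 9, 33, 24, 8, 6, 11, 18]

arr[0]=27 > 18: no swap
arr[1]=22 > 18: no swap
arr[2]=9 <= 18: swap with position 0, array becomes [9, 22, 27, 33, 24, 8, 6, 11, 18]
arr[3]=33 > 18: no swap
arr[4]=24 > 18: no swap
arr[5]=8 <= 18: swap with position 1, array becomes [9, 8, 27, 33, 24, 22, 6, 11, 18]
arr[6]=6 <= 18: swap with position 2, array becomes [9, 8, 6, 33, 24, 22, 27, 11, 18]
arr[7]=11 <= 18: swap with position 3, array becomes [9, 8, 6, 11, 24, 22, 27, 33, 18]

Place pivot at position 4: [9, 8, 6, 11, 18, 22, 27, 33, 24]
Pivot position: 4

After partitioning with pivot 18, the array becomes [9, 8, 6, 11, 18, 22, 27, 33, 24]. The pivot is placed at index 4. All elements to the left of the pivot are <= 18, and all elements to the right are > 18.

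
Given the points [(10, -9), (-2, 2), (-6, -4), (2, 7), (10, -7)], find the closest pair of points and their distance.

Computing all pairwise distances among 5 points:

d((10, -9), (-2, 2)) = 16.2788
d((10, -9), (-6, -4)) = 16.7631
d((10, -9), (2, 7)) = 17.8885
d((10, -9), (10, -7)) = 2.0 <-- minimum
d((-2, 2), (-6, -4)) = 7.2111
d((-2, 2), (2, 7)) = 6.4031
d((-2, 2), (10, -7)) = 15.0
d((-6, -4), (2, 7)) = 13.6015
d((-6, -4), (10, -7)) = 16.2788
d((2, 7), (10, -7)) = 16.1245

Closest pair: (10, -9) and (10, -7) with distance 2.0

The closest pair is (10, -9) and (10, -7) with Euclidean distance 2.0. For 5 points, brute-force pairwise comparison is shown above. For large n, the divide-and-conquer algorithm (sort by x, recurse on halves, check the dividing strip) achieves O(n log n).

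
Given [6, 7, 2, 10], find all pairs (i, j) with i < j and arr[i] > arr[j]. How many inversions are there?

Finding inversions in [6, 7, 2, 10]:

(0, 2): arr[0]=6 > arr[2]=2
(1, 2): arr[1]=7 > arr[2]=2

Total inversions: 2

The array has 2 inversion(s): (0,2), (1,2). Each pair (i,j) satisfies i < j and arr[i] > arr[j].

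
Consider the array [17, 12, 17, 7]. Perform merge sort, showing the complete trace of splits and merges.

Merge sort trace:

Split: [17, 12, 17, 7] -> [17, 12] and [17, 7]
  Split: [17, 12] -> [17] and [12]
  Merge: [17] + [12] -> [12, 17]
  Split: [17, 7] -> [17] and [7]
  Merge: [17] + [7] -> [7, 17]
Merge: [12, 17] + [7, 17] -> [7, 12, 17, 17]

Final sorted array: [7, 12, 17, 17]

The merge sort proceeds by recursively splitting the array and merging sorted halves.
After all merges, the sorted array is [7, 12, 17, 17].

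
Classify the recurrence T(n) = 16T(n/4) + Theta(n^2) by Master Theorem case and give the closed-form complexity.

Master Theorem for T(n) = 16T(n/4) + O(n^2):

a = 16, b = 4, c = 2
log_b(a) = log_4(16) = 2.0000

Case 2: c = 2 = log_4(16) = 2.0000
T(n) = O(n^2 log n) = O(n^2 log n)

For T(n) = 16T(n/4) + O(n^2): log_4(16) = 2.0000. This is Case 2 of the Master Theorem (c = log_b(a), equal work at all levels), giving O(n^2 log n).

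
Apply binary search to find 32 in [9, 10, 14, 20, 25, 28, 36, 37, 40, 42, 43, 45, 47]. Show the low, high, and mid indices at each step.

Binary search for 32 in [9, 10, 14, 20, 25, 28, 36, 37, 40, 42, 43, 45, 47]:

lo=0, hi=12, mid=6, arr[mid]=36 -> 36 > 32, search left half
lo=0, hi=5, mid=2, arr[mid]=14 -> 14 < 32, search right half
lo=3, hi=5, mid=4, arr[mid]=25 -> 25 < 32, search right half
lo=5, hi=5, mid=5, arr[mid]=28 -> 28 < 32, search right half
lo=6 > hi=5, target 32 not found

Binary search determines that 32 is not in the array after 4 comparisons. The search space was exhausted without finding the target.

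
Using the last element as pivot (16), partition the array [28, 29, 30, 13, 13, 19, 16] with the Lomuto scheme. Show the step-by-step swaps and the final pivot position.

Lomuto partition with pivot = 16:

Initial array: [28, 29, 30, 13, 13, 19, 16]

arr[0]=28 > 16: no swap
arr[1]=29 > 16: no swap
arr[2]=30 > 16: no swap
arr[3]=13 <= 16: swap with position 0, array becomes [13, 29, 30, 28, 13, 19, 16]
arr[4]=13 <= 16: swap with position 1, array becomes [13, 13, 30, 28, 29, 19, 16]
arr[5]=19 > 16: no swap

Place pivot at position 2: [13, 13, 16, 28, 29, 19, 30]
Pivot position: 2

After partitioning with pivot 16, the array becomes [13, 13, 16, 28, 29, 19, 30]. The pivot is placed at index 2. All elements to the left of the pivot are <= 16, and all elements to the right are > 16.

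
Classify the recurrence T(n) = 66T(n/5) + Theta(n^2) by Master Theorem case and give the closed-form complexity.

Master Theorem for T(n) = 66T(n/5) + O(n^2):

a = 66, b = 5, c = 2
log_b(a) = log_5(66) = 2.6032

Case 1: c = 2 < log_5(66) = 2.6032
T(n) = O(n^(log_5 66))

For T(n) = 66T(n/5) + O(n^2): log_5(66) = 2.6032. This is Case 1 of the Master Theorem (c < log_b(a), work dominated by leaves), giving O(n^(log_5 66)).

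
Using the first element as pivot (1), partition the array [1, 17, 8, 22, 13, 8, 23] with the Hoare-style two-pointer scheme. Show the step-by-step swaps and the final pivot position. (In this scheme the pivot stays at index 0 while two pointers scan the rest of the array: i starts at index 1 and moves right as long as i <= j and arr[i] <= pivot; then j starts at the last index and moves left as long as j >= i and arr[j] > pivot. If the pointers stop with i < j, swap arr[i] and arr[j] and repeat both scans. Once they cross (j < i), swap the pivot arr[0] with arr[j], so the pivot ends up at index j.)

Hoare-style two-pointer partition with pivot = 1:

Initial array: [1, 17, 8, 22, 13, 8, 23]

Pointers start at i = 1, j = 6.
i ends at 1, j ends at 0: the pointers have crossed (j < i), so scanning stops.

j = 0, so swapping arr[0] with arr[j] leaves the pivot at position 0: [1, 17, 8, 22, 13, 8, 23]
Pivot position: 0

After partitioning with pivot 1, the array becomes [1, 17, 8, 22, 13, 8, 23]. The pivot is placed at index 0. All elements to the left of the pivot are <= 1, and all elements to the right are > 1.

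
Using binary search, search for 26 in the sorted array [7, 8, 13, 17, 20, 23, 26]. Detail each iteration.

Binary search for 26 in [7, 8, 13, 17, 20, 23, 26]:

lo=0, hi=6, mid=3, arr[mid]=17 -> 17 < 26, search right half
lo=4, hi=6, mid=5, arr[mid]=23 -> 23 < 26, search right half
lo=6, hi=6, mid=6, arr[mid]=26 -> Found target at index 6!

Binary search finds 26 at index 6 after 3 comparisons. The search repeatedly halves the search space by comparing with the middle element.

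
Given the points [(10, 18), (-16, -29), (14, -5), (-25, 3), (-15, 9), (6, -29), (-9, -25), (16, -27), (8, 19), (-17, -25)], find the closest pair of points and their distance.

Computing all pairwise distances among 10 points:

d((10, 18), (-16, -29)) = 53.7122
d((10, 18), (14, -5)) = 23.3452
d((10, 18), (-25, 3)) = 38.0789
d((10, 18), (-15, 9)) = 26.5707
d((10, 18), (6, -29)) = 47.1699
d((10, 18), (-9, -25)) = 47.0106
d((10, 18), (16, -27)) = 45.3982
d((10, 18), (8, 19)) = 2.2361 <-- minimum
d((10, 18), (-17, -25)) = 50.774
d((-16, -29), (14, -5)) = 38.4187
d((-16, -29), (-25, 3)) = 33.2415
d((-16, -29), (-15, 9)) = 38.0132
d((-16, -29), (6, -29)) = 22.0
d((-16, -29), (-9, -25)) = 8.0623
d((-16, -29), (16, -27)) = 32.0624
d((-16, -29), (8, 19)) = 53.6656
d((-16, -29), (-17, -25)) = 4.1231
d((14, -5), (-25, 3)) = 39.8121
d((14, -5), (-15, 9)) = 32.2025
d((14, -5), (6, -29)) = 25.2982
d((14, -5), (-9, -25)) = 30.4795
d((14, -5), (16, -27)) = 22.0907
d((14, -5), (8, 19)) = 24.7386
d((14, -5), (-17, -25)) = 36.8917
d((-25, 3), (-15, 9)) = 11.6619
d((-25, 3), (6, -29)) = 44.5533
d((-25, 3), (-9, -25)) = 32.249
d((-25, 3), (16, -27)) = 50.8035
d((-25, 3), (8, 19)) = 36.6742
d((-25, 3), (-17, -25)) = 29.1204
d((-15, 9), (6, -29)) = 43.4166
d((-15, 9), (-9, -25)) = 34.5254
d((-15, 9), (16, -27)) = 47.5079
d((-15, 9), (8, 19)) = 25.0799
d((-15, 9), (-17, -25)) = 34.0588
d((6, -29), (-9, -25)) = 15.5242
d((6, -29), (16, -27)) = 10.198
d((6, -29), (8, 19)) = 48.0416
d((6, -29), (-17, -25)) = 23.3452
d((-9, -25), (16, -27)) = 25.0799
d((-9, -25), (8, 19)) = 47.1699
d((-9, -25), (-17, -25)) = 8.0
d((16, -27), (8, 19)) = 46.6905
d((16, -27), (-17, -25)) = 33.0606
d((8, 19), (-17, -25)) = 50.6063

Closest pair: (10, 18) and (8, 19) with distance 2.2361

The closest pair is (10, 18) and (8, 19) with Euclidean distance 2.2361. For 10 points, brute-force pairwise comparison is shown above. For large n, the divide-and-conquer algorithm (sort by x, recurse on halves, check the dividing strip) achieves O(n log n).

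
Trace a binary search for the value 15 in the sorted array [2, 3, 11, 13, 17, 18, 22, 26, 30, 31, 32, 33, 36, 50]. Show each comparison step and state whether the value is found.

Binary search for 15 in [2, 3, 11, 13, 17, 18, 22, 26, 30, 31, 32, 33, 36, 50]:

lo=0, hi=13, mid=6, arr[mid]=22 -> 22 > 15, search left half
lo=0, hi=5, mid=2, arr[mid]=11 -> 11 < 15, search right half
lo=3, hi=5, mid=4, arr[mid]=17 -> 17 > 15, search left half
lo=3, hi=3, mid=3, arr[mid]=13 -> 13 < 15, search right half
lo=4 > hi=3, target 15 not found

Binary search determines that 15 is not in the array after 4 comparisons. The search space was exhausted without finding the target.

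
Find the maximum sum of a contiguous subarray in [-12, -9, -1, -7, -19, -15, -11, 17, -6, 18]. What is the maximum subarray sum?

Using Kadane's algorithm on [-12, -9, -1, -7, -19, -15, -11, 17, -6, 18]:

Scanning through the array:
Position 1 (value -9): max_ending_here = -9, max_so_far = -9
Position 2 (value -1): max_ending_here = -1, max_so_far = -1
Position 3 (value -7): max_ending_here = -7, max_so_far = -1
Position 4 (value -19): max_ending_here = -19, max_so_far = -1
Position 5 (value -15): max_ending_here = -15, max_so_far = -1
Position 6 (value -11): max_ending_here = -11, max_so_far = -1
Position 7 (value 17): max_ending_here = 17, max_so_far = 17
Position 8 (value -6): max_ending_here = 11, max_so_far = 17
Position 9 (value 18): max_ending_here = 29, max_so_far = 29

Maximum subarray: [17, -6, 18]
Maximum sum: 29

The maximum subarray is [17, -6, 18] with sum 29. This subarray runs from index 7 to index 9.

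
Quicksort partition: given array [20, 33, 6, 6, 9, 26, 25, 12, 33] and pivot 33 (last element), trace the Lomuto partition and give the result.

Lomuto partition with pivot = 33:

Initial array: [20, 33, 6, 6, 9, 26, 25, 12, 33]

arr[0]=20 <= 33: swap with position 0, array becomes [20, 33, 6, 6, 9, 26, 25, 12, 33]
arr[1]=33 <= 33: swap with position 1, array becomes [20, 33, 6, 6, 9, 26, 25, 12, 33]
arr[2]=6 <= 33: swap with position 2, array becomes [20, 33, 6, 6, 9, 26, 25, 12, 33]
arr[3]=6 <= 33: swap with position 3, array becomes [20, 33, 6, 6, 9, 26, 25, 12, 33]
arr[4]=9 <= 33: swap with position 4, array becomes [20, 33, 6, 6, 9, 26, 25, 12, 33]
arr[5]=26 <= 33: swap with position 5, array becomes [20, 33, 6, 6, 9, 26, 25, 12, 33]
arr[6]=25 <= 33: swap with position 6, array becomes [20, 33, 6, 6, 9, 26, 25, 12, 33]
arr[7]=12 <= 33: swap with position 7, array becomes [20, 33, 6, 6, 9, 26, 25, 12, 33]

Place pivot at position 8: [20, 33, 6, 6, 9, 26, 25, 12, 33]
Pivot position: 8

After partitioning with pivot 33, the array becomes [20, 33, 6, 6, 9, 26, 25, 12, 33]. The pivot is placed at index 8. All elements to the left of the pivot are <= 33, and all elements to the right are > 33.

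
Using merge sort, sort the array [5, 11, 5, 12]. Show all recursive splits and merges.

Merge sort trace:

Split: [5, 11, 5, 12] -> [5, 11] and [5, 12]
  Split: [5, 11] -> [5] and [11]
  Merge: [5] + [11] -> [5, 11]
  Split: [5, 12] -> [5] and [12]
  Merge: [5] + [12] -> [5, 12]
Merge: [5, 11] + [5, 12] -> [5, 5, 11, 12]

Final sorted array: [5, 5, 11, 12]

The merge sort proceeds by recursively splitting the array and merging sorted halves.
After all merges, the sorted array is [5, 5, 11, 12].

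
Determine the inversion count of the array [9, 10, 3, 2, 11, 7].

Finding inversions in [9, 10, 3, 2, 11, 7]:

(0, 2): arr[0]=9 > arr[2]=3
(0, 3): arr[0]=9 > arr[3]=2
(0, 5): arr[0]=9 > arr[5]=7
(1, 2): arr[1]=10 > arr[2]=3
(1, 3): arr[1]=10 > arr[3]=2
(1, 5): arr[1]=10 > arr[5]=7
(2, 3): arr[2]=3 > arr[3]=2
(4, 5): arr[4]=11 > arr[5]=7

Total inversions: 8

The array has 8 inversion(s): (0,2), (0,3), (0,5), (1,2), (1,3), (1,5), (2,3), (4,5). Each pair (i,j) satisfies i < j and arr[i] > arr[j].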